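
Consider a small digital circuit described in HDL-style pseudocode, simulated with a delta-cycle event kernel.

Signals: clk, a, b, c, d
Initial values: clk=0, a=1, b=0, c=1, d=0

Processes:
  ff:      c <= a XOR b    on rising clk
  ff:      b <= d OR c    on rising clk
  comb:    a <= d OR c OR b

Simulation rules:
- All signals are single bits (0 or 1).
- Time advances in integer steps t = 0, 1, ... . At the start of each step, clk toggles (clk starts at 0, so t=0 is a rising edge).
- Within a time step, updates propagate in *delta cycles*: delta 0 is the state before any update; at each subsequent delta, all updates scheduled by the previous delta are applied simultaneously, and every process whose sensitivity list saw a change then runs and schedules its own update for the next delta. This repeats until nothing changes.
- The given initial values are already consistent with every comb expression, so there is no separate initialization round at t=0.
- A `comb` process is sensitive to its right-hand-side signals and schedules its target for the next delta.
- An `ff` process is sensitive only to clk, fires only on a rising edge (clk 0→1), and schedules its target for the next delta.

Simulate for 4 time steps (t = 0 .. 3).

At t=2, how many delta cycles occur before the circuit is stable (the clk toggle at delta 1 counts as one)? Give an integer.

2

t=0 Δ0: b=0 a=1 clk=0 c=1 d=0
  Δ1: clk:0→1
  Δ2: b:0→1
  (2Δ to stable)
t=1 Δ0: b=1 a=1 clk=1 c=1 d=0
  Δ1: clk:1→0
  (1Δ to stable)
t=2 Δ0: b=1 a=1 clk=0 c=1 d=0
  Δ1: clk:0→1
  Δ2: c:1→0
  (2Δ to stable)
t=3 Δ0: b=1 a=1 clk=1 c=0 d=0
  Δ1: clk:1→0
  (1Δ to stable)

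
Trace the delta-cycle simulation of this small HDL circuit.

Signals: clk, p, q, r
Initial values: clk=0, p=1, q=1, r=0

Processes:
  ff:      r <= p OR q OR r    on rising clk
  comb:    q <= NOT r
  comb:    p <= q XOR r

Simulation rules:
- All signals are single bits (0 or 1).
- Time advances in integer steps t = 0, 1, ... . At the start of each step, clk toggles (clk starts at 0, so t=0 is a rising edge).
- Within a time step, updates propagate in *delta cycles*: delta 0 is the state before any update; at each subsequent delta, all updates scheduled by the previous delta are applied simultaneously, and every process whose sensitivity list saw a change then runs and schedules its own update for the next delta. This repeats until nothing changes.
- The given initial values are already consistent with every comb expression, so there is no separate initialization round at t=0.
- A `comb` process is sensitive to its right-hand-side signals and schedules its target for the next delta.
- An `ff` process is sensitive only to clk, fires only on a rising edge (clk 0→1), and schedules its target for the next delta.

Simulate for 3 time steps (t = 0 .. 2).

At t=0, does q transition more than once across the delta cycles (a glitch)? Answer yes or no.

[bits: p,q,clk,r]
t=0: Δ0=1100 Δ1=1110 Δ2=1111 Δ3=0011 Δ4=1011 | 4Δ
t=1: Δ0=1011 Δ1=1001 | 1Δ
t=2: Δ0=1001 Δ1=1011 | 1Δ

no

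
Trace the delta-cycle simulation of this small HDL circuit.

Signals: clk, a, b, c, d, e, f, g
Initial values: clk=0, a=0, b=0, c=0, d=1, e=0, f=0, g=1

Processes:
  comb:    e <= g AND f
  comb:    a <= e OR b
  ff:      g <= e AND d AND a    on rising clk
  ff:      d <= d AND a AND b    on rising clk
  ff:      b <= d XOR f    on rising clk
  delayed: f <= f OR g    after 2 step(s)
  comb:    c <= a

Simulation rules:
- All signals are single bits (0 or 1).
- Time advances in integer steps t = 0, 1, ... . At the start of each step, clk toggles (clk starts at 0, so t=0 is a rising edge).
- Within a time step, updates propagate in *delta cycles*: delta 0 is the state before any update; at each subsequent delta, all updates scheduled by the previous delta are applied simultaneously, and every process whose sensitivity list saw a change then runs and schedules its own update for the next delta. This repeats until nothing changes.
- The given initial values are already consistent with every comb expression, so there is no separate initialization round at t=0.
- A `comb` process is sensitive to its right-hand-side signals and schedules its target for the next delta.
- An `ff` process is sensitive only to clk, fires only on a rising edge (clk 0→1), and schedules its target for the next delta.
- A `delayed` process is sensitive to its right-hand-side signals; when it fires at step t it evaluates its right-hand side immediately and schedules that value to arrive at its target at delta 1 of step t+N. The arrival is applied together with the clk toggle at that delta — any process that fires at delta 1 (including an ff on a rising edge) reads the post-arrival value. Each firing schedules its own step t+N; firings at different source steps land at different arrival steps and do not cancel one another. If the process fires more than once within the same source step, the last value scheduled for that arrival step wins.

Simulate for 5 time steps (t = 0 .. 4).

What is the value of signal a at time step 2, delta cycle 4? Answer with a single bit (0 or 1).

t=0 Δ0: d=1 clk=0 f=0 b=0 a=0 c=0 g=1 e=0
  Δ1: clk:0→1
  Δ2: d:1→0, b:0→1, g:1→0
  Δ3: a:0→1
  Δ4: c:0→1
  (4Δ to stable)
t=1 Δ0: d=0 clk=1 f=0 b=1 a=1 c=1 g=0 e=0
  Δ1: clk:1→0
  (1Δ to stable)
t=2 Δ0: d=0 clk=0 f=0 b=1 a=1 c=1 g=0 e=0
  Δ1: clk:0→1
  Δ2: b:1→0
  Δ3: a:1→0
  Δ4: c:1→0
  (4Δ to stable)
t=3 Δ0: d=0 clk=1 f=0 b=0 a=0 c=0 g=0 e=0
  Δ1: clk:1→0
  (1Δ to stable)
t=4 Δ0: d=0 clk=0 f=0 b=0 a=0 c=0 g=0 e=0
  Δ1: clk:0→1
  (1Δ to stable)

0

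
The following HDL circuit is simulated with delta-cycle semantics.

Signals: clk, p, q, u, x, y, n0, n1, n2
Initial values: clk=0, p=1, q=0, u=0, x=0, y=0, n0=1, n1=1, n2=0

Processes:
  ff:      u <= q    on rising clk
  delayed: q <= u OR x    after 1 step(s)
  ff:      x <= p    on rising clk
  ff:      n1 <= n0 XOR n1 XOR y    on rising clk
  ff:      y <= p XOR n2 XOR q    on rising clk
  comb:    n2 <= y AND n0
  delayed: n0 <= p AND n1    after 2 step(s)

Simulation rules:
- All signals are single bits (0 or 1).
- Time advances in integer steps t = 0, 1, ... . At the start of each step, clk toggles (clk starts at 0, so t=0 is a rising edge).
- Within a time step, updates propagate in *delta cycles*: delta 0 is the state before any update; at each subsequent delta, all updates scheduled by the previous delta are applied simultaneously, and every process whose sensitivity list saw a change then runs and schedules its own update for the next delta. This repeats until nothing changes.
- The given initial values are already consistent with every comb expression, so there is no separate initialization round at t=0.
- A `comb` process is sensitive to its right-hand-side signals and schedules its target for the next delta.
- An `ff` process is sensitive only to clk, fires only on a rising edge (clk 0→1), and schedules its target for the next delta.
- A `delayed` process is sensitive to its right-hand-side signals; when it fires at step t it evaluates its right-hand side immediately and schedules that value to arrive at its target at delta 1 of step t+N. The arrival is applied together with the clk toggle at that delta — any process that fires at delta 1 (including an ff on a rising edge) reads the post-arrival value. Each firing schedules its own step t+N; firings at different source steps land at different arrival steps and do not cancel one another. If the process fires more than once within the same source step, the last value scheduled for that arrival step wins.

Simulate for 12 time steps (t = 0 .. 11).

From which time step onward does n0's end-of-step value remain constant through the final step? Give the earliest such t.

t=0 Δ0: u=0 n1=1 y=0 n2=0 n0=1 q=0 x=0 p=1 clk=0
  Δ1: clk:0→1
  Δ2: n1:1→0, y:0→1, x:0→1
  Δ3: n2:0→1
  (3Δ to stable)
t=1 Δ0: u=0 n1=0 y=1 n2=1 n0=1 q=0 x=1 p=1 clk=1
  Δ1: q:0→1, clk:1→0
  (1Δ to stable)
t=2 Δ0: u=0 n1=0 y=1 n2=1 n0=1 q=1 x=1 p=1 clk=0
  Δ1: n0:1→0, clk:0→1
  Δ2: u:0→1, n1:0→1, n2:1→0
  (2Δ to stable)
t=3 Δ0: u=1 n1=1 y=1 n2=0 n0=0 q=1 x=1 p=1 clk=1
  Δ1: clk:1→0
  (1Δ to stable)
t=4 Δ0: u=1 n1=1 y=1 n2=0 n0=0 q=1 x=1 p=1 clk=0
  Δ1: n0:0→1, clk:0→1
  Δ2: y:1→0, n2:0→1
  Δ3: n2:1→0
  (3Δ to stable)
t=5 Δ0: u=1 n1=1 y=0 n2=0 n0=1 q=1 x=1 p=1 clk=1
  Δ1: clk:1→0
  (1Δ to stable)
t=6 Δ0: u=1 n1=1 y=0 n2=0 n0=1 q=1 x=1 p=1 clk=0
  Δ1: clk:0→1
  Δ2: n1:1→0
  (2Δ to stable)
t=7 Δ0: u=1 n1=0 y=0 n2=0 n0=1 q=1 x=1 p=1 clk=1
  Δ1: clk:1→0
  (1Δ to stable)
t=8 Δ0: u=1 n1=0 y=0 n2=0 n0=1 q=1 x=1 p=1 clk=0
  Δ1: n0:1→0, clk:0→1
  (1Δ to stable)
t=9 Δ0: u=1 n1=0 y=0 n2=0 n0=0 q=1 x=1 p=1 clk=1
  Δ1: clk:1→0
  (1Δ to stable)
t=10 Δ0: u=1 n1=0 y=0 n2=0 n0=0 q=1 x=1 p=1 clk=0
  Δ1: clk:0→1
  (1Δ to stable)
t=11 Δ0: u=1 n1=0 y=0 n2=0 n0=0 q=1 x=1 p=1 clk=1
  Δ1: clk:1→0
  (1Δ to stable)

8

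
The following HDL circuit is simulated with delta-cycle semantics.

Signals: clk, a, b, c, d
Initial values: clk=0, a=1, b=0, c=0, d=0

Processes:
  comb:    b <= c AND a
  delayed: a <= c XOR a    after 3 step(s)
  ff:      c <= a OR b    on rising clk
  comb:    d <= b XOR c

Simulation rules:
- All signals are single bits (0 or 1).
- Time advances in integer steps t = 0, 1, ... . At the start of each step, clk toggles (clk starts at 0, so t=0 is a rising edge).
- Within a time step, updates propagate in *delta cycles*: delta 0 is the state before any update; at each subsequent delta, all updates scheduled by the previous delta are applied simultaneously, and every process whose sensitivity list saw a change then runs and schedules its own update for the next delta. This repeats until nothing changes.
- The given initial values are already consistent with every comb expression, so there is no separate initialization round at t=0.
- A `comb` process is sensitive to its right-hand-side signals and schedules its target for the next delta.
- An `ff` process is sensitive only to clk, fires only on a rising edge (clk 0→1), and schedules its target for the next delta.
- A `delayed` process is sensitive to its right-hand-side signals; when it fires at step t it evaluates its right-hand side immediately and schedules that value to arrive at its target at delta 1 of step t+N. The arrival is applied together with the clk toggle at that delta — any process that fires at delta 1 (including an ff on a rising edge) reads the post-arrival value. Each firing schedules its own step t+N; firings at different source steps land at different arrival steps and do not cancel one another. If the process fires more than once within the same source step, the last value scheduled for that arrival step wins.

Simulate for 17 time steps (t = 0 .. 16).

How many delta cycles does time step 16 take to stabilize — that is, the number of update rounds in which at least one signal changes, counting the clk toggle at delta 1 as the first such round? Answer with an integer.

[bits: c,d,clk,b,a]
t=0: Δ0=00001 Δ1=00101 Δ2=10101 Δ3=11111 Δ4=10111 | 4Δ
t=1: Δ0=10111 Δ1=10011 | 1Δ
t=2: Δ0=10011 Δ1=10111 | 1Δ
t=3: Δ0=10111 Δ1=10010 Δ2=10000 Δ3=11000 | 3Δ
t=4: Δ0=11000 Δ1=11100 Δ2=01100 Δ3=00100 | 3Δ
t=5: Δ0=00100 Δ1=00000 | 1Δ
t=6: Δ0=00000 Δ1=00101 Δ2=10101 Δ3=11111 Δ4=10111 | 4Δ
t=7: Δ0=10111 Δ1=10010 Δ2=10000 Δ3=11000 | 3Δ
t=8: Δ0=11000 Δ1=11100 Δ2=01100 Δ3=00100 | 3Δ
t=9: Δ0=00100 Δ1=00000 | 1Δ
t=10: Δ0=00000 Δ1=00101 Δ2=10101 Δ3=11111 Δ4=10111 | 4Δ
t=11: Δ0=10111 Δ1=10010 Δ2=10000 Δ3=11000 | 3Δ
t=12: Δ0=11000 Δ1=11100 Δ2=01100 Δ3=00100 | 3Δ
t=13: Δ0=00100 Δ1=00000 | 1Δ
t=14: Δ0=00000 Δ1=00101 Δ2=10101 Δ3=11111 Δ4=10111 | 4Δ
t=15: Δ0=10111 Δ1=10010 Δ2=10000 Δ3=11000 | 3Δ
t=16: Δ0=11000 Δ1=11100 Δ2=01100 Δ3=00100 | 3Δ

3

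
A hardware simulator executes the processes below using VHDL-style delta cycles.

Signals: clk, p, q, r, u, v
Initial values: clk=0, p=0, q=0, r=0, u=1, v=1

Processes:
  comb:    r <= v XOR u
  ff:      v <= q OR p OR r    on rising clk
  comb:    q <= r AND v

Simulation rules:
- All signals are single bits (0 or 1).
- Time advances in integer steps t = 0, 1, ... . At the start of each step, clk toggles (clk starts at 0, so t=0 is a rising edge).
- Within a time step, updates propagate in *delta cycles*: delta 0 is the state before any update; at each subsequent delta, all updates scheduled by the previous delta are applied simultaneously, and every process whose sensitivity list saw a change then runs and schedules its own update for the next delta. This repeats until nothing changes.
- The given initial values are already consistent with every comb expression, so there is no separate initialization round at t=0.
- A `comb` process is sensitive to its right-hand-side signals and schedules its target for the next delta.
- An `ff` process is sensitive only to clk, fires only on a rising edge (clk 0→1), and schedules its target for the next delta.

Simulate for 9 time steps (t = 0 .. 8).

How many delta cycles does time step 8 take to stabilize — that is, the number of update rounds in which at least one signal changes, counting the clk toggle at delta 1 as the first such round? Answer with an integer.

[bits: v,p,u,clk,r,q]
t=0: Δ0=101000 Δ1=101100 Δ2=001100 Δ3=001110 | 3Δ
t=1: Δ0=001110 Δ1=001010 | 1Δ
t=2: Δ0=001010 Δ1=001110 Δ2=101110 Δ3=101101 Δ4=101100 | 4Δ
t=3: Δ0=101100 Δ1=101000 | 1Δ
t=4: Δ0=101000 Δ1=101100 Δ2=001100 Δ3=001110 | 3Δ
t=5: Δ0=001110 Δ1=001010 | 1Δ
t=6: Δ0=001010 Δ1=001110 Δ2=101110 Δ3=101101 Δ4=101100 | 4Δ
t=7: Δ0=101100 Δ1=101000 | 1Δ
t=8: Δ0=101000 Δ1=101100 Δ2=001100 Δ3=001110 | 3Δ

3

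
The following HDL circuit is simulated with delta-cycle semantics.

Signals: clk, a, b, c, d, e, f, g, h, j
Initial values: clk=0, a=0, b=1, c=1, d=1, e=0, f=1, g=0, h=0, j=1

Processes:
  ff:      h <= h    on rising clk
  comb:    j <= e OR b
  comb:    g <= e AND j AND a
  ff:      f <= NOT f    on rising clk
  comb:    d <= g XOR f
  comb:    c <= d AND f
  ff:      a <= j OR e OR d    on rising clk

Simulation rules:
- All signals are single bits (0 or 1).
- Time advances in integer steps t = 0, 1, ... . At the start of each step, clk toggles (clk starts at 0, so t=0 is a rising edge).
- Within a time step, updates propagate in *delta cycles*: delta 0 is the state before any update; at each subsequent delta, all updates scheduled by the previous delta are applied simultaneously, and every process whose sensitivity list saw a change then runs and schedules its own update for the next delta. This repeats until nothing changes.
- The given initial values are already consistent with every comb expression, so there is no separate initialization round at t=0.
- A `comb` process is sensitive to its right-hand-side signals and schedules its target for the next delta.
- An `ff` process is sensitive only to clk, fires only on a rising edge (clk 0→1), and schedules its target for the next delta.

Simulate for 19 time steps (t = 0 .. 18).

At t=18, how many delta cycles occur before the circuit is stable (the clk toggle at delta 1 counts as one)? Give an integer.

4

[bits: g,e,f,h,b,c,clk,d,a,j]
t=0: Δ0=0010110101 Δ1=0010111101 Δ2=0000111111 Δ3=0000101011 | 3Δ
t=1: Δ0=0000101011 Δ1=0000100011 | 1Δ
t=2: Δ0=0000100011 Δ1=0000101011 Δ2=0010101011 Δ3=0010101111 Δ4=0010111111 | 4Δ
t=3: Δ0=0010111111 Δ1=0010110111 | 1Δ
t=4: Δ0=0010110111 Δ1=0010111111 Δ2=0000111111 Δ3=0000101011 | 3Δ
t=5: Δ0=0000101011 Δ1=0000100011 | 1Δ
t=6: Δ0=0000100011 Δ1=0000101011 Δ2=0010101011 Δ3=0010101111 Δ4=0010111111 | 4Δ
t=7: Δ0=0010111111 Δ1=0010110111 | 1Δ
t=8: Δ0=0010110111 Δ1=0010111111 Δ2=0000111111 Δ3=0000101011 | 3Δ
t=9: Δ0=0000101011 Δ1=0000100011 | 1Δ
t=10: Δ0=0000100011 Δ1=0000101011 Δ2=0010101011 Δ3=0010101111 Δ4=0010111111 | 4Δ
t=11: Δ0=0010111111 Δ1=0010110111 | 1Δ
t=12: Δ0=0010110111 Δ1=0010111111 Δ2=0000111111 Δ3=0000101011 | 3Δ
t=13: Δ0=0000101011 Δ1=0000100011 | 1Δ
t=14: Δ0=0000100011 Δ1=0000101011 Δ2=0010101011 Δ3=0010101111 Δ4=0010111111 | 4Δ
t=15: Δ0=0010111111 Δ1=0010110111 | 1Δ
t=16: Δ0=0010110111 Δ1=0010111111 Δ2=0000111111 Δ3=0000101011 | 3Δ
t=17: Δ0=0000101011 Δ1=0000100011 | 1Δ
t=18: Δ0=0000100011 Δ1=0000101011 Δ2=0010101011 Δ3=0010101111 Δ4=0010111111 | 4Δ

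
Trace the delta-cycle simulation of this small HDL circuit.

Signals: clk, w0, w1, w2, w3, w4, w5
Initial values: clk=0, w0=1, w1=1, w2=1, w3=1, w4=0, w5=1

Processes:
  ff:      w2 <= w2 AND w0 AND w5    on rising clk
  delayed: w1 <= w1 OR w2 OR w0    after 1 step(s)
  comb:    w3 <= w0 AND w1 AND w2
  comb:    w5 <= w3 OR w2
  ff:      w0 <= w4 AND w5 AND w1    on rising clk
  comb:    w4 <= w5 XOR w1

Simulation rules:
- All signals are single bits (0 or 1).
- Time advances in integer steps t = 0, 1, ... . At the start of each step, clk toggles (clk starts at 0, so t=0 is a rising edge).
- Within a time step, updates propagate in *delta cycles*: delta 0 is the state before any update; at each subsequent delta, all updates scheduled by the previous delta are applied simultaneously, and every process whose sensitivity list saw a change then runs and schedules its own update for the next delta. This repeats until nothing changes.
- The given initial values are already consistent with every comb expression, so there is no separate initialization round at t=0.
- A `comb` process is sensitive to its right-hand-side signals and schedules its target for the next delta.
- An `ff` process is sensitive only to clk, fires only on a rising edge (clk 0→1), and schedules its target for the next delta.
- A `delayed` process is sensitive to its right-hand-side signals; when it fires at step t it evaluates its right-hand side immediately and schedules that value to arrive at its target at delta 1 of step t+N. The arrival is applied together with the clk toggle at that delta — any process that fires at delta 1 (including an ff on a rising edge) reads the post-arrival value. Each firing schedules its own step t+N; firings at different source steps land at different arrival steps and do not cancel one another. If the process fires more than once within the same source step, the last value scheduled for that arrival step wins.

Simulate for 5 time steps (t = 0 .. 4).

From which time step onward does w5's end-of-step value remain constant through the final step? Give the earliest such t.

t=0 Δ0: w2=1 w0=1 clk=0 w1=1 w4=0 w5=1 w3=1
  Δ1: clk:0→1
  Δ2: w0:1→0
  Δ3: w3:1→0
  (3Δ to stable)
t=1 Δ0: w2=1 w0=0 clk=1 w1=1 w4=0 w5=1 w3=0
  Δ1: clk:1→0
  (1Δ to stable)
t=2 Δ0: w2=1 w0=0 clk=0 w1=1 w4=0 w5=1 w3=0
  Δ1: clk:0→1
  Δ2: w2:1→0
  Δ3: w5:1→0
  Δ4: w4:0→1
  (4Δ to stable)
t=3 Δ0: w2=0 w0=0 clk=1 w1=1 w4=1 w5=0 w3=0
  Δ1: clk:1→0
  (1Δ to stable)
t=4 Δ0: w2=0 w0=0 clk=0 w1=1 w4=1 w5=0 w3=0
  Δ1: clk:0→1
  (1Δ to stable)

2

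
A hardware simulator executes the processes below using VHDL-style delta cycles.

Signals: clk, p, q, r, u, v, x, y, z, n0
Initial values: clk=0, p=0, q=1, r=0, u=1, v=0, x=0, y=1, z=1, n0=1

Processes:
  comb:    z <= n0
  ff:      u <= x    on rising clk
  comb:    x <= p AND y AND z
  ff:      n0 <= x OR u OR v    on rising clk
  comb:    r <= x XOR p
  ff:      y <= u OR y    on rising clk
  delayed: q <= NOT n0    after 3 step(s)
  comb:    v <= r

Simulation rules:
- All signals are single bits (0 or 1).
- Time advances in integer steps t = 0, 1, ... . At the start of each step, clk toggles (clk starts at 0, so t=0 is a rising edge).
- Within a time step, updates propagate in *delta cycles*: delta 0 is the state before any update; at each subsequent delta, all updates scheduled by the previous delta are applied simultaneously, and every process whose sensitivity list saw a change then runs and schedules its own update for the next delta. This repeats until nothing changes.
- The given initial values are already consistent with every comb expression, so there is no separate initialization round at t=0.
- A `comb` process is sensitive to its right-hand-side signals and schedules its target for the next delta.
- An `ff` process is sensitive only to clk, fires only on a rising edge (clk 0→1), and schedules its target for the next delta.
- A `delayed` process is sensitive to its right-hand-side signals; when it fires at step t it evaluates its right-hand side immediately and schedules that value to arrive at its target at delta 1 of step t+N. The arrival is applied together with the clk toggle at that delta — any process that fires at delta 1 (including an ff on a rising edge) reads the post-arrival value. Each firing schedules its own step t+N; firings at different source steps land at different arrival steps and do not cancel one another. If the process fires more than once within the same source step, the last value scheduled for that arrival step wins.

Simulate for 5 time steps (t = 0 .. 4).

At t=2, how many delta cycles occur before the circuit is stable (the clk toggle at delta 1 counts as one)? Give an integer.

3

[bits: q,clk,r,y,p,z,v,u,x,n0]
t=0: Δ0=1001010101 Δ1=1101010101 Δ2=1101010001 | 2Δ
t=1: Δ0=1101010001 Δ1=1001010001 | 1Δ
t=2: Δ0=1001010001 Δ1=1101010001 Δ2=1101010000 Δ3=1101000000 | 3Δ
t=3: Δ0=1101000000 Δ1=1001000000 | 1Δ
t=4: Δ0=1001000000 Δ1=1101000000 | 1Δ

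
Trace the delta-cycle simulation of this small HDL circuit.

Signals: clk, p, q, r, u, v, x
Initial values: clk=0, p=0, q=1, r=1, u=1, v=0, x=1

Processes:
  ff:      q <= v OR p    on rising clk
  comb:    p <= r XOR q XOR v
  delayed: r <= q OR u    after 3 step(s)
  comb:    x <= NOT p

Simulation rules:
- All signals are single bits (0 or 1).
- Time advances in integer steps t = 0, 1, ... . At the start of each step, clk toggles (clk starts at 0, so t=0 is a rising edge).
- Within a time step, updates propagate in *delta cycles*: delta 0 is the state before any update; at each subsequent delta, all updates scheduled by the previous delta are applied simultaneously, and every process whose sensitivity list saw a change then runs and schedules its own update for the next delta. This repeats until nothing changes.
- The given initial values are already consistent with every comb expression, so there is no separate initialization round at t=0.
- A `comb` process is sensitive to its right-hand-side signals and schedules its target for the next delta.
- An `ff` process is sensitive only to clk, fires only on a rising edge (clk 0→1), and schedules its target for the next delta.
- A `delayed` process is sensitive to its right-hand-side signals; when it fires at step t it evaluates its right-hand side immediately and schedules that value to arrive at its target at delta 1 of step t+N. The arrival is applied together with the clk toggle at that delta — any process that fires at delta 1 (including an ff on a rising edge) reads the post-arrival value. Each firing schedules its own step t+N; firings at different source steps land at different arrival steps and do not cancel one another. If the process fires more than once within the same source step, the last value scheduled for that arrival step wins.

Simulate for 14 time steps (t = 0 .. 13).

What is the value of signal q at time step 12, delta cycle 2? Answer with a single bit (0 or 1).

0

t0.Δ0 clk=0 p=0 q=1 u=1 v=0 r=1 x=1
t0.Δ1 clk=1 p=0 q=1 u=1 v=0 r=1 x=1
t0.Δ2 clk=1 p=0 q=0 u=1 v=0 r=1 x=1
t0.Δ3 clk=1 p=1 q=0 u=1 v=0 r=1 x=1
t0.Δ4 clk=1 p=1 q=0 u=1 v=0 r=1 x=0
t1.Δ0 clk=1 p=1 q=0 u=1 v=0 r=1 x=0
t1.Δ1 clk=0 p=1 q=0 u=1 v=0 r=1 x=0
t2.Δ0 clk=0 p=1 q=0 u=1 v=0 r=1 x=0
t2.Δ1 clk=1 p=1 q=0 u=1 v=0 r=1 x=0
t2.Δ2 clk=1 p=1 q=1 u=1 v=0 r=1 x=0
t2.Δ3 clk=1 p=0 q=1 u=1 v=0 r=1 x=0
t2.Δ4 clk=1 p=0 q=1 u=1 v=0 r=1 x=1
t3.Δ0 clk=1 p=0 q=1 u=1 v=0 r=1 x=1
t3.Δ1 clk=0 p=0 q=1 u=1 v=0 r=1 x=1
t4.Δ0 clk=0 p=0 q=1 u=1 v=0 r=1 x=1
t4.Δ1 clk=1 p=0 q=1 u=1 v=0 r=1 x=1
t4.Δ2 clk=1 p=0 q=0 u=1 v=0 r=1 x=1
t4.Δ3 clk=1 p=1 q=0 u=1 v=0 r=1 x=1
t4.Δ4 clk=1 p=1 q=0 u=1 v=0 r=1 x=0
t5.Δ0 clk=1 p=1 q=0 u=1 v=0 r=1 x=0
t5.Δ1 clk=0 p=1 q=0 u=1 v=0 r=1 x=0
t6.Δ0 clk=0 p=1 q=0 u=1 v=0 r=1 x=0
t6.Δ1 clk=1 p=1 q=0 u=1 v=0 r=1 x=0
t6.Δ2 clk=1 p=1 q=1 u=1 v=0 r=1 x=0
t6.Δ3 clk=1 p=0 q=1 u=1 v=0 r=1 x=0
t6.Δ4 clk=1 p=0 q=1 u=1 v=0 r=1 x=1
t7.Δ0 clk=1 p=0 q=1 u=1 v=0 r=1 x=1
t7.Δ1 clk=0 p=0 q=1 u=1 v=0 r=1 x=1
t8.Δ0 clk=0 p=0 q=1 u=1 v=0 r=1 x=1
t8.Δ1 clk=1 p=0 q=1 u=1 v=0 r=1 x=1
t8.Δ2 clk=1 p=0 q=0 u=1 v=0 r=1 x=1
t8.Δ3 clk=1 p=1 q=0 u=1 v=0 r=1 x=1
t8.Δ4 clk=1 p=1 q=0 u=1 v=0 r=1 x=0
t9.Δ0 clk=1 p=1 q=0 u=1 v=0 r=1 x=0
t9.Δ1 clk=0 p=1 q=0 u=1 v=0 r=1 x=0
t10.Δ0 clk=0 p=1 q=0 u=1 v=0 r=1 x=0
t10.Δ1 clk=1 p=1 q=0 u=1 v=0 r=1 x=0
t10.Δ2 clk=1 p=1 q=1 u=1 v=0 r=1 x=0
t10.Δ3 clk=1 p=0 q=1 u=1 v=0 r=1 x=0
t10.Δ4 clk=1 p=0 q=1 u=1 v=0 r=1 x=1
t11.Δ0 clk=1 p=0 q=1 u=1 v=0 r=1 x=1
t11.Δ1 clk=0 p=0 q=1 u=1 v=0 r=1 x=1
t12.Δ0 clk=0 p=0 q=1 u=1 v=0 r=1 x=1
t12.Δ1 clk=1 p=0 q=1 u=1 v=0 r=1 x=1
t12.Δ2 clk=1 p=0 q=0 u=1 v=0 r=1 x=1
t12.Δ3 clk=1 p=1 q=0 u=1 v=0 r=1 x=1
t12.Δ4 clk=1 p=1 q=0 u=1 v=0 r=1 x=0
t13.Δ0 clk=1 p=1 q=0 u=1 v=0 r=1 x=0
t13.Δ1 clk=0 p=1 q=0 u=1 v=0 r=1 x=0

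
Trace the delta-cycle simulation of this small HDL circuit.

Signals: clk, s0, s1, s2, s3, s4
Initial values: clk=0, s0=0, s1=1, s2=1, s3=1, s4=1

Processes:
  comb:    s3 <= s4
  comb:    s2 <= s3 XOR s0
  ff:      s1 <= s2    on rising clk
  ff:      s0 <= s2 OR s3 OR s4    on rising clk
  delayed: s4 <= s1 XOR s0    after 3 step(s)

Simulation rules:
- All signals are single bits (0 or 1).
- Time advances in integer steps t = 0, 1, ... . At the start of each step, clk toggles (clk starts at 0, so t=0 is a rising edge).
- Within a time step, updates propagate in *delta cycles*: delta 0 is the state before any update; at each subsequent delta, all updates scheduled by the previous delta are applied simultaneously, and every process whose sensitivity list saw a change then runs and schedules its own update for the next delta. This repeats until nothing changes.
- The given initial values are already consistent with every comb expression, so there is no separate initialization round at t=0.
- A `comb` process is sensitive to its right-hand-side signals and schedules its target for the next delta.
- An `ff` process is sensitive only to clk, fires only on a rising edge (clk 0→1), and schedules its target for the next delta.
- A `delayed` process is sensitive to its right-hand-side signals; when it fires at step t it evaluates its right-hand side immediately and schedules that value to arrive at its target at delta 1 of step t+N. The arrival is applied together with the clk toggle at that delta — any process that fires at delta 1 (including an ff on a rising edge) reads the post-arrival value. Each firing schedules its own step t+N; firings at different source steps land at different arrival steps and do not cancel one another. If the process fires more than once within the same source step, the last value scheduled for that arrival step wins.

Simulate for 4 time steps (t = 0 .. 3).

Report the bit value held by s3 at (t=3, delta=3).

0

t=0 Δ0: s3=1 s1=1 s0=0 clk=0 s2=1 s4=1
  Δ1: clk:0→1
  Δ2: s0:0→1
  Δ3: s2:1→0
  (3Δ to stable)
t=1 Δ0: s3=1 s1=1 s0=1 clk=1 s2=0 s4=1
  Δ1: clk:1→0
  (1Δ to stable)
t=2 Δ0: s3=1 s1=1 s0=1 clk=0 s2=0 s4=1
  Δ1: clk:0→1
  Δ2: s1:1→0
  (2Δ to stable)
t=3 Δ0: s3=1 s1=0 s0=1 clk=1 s2=0 s4=1
  Δ1: clk:1→0, s4:1→0
  Δ2: s3:1→0
  Δ3: s2:0→1
  (3Δ to stable)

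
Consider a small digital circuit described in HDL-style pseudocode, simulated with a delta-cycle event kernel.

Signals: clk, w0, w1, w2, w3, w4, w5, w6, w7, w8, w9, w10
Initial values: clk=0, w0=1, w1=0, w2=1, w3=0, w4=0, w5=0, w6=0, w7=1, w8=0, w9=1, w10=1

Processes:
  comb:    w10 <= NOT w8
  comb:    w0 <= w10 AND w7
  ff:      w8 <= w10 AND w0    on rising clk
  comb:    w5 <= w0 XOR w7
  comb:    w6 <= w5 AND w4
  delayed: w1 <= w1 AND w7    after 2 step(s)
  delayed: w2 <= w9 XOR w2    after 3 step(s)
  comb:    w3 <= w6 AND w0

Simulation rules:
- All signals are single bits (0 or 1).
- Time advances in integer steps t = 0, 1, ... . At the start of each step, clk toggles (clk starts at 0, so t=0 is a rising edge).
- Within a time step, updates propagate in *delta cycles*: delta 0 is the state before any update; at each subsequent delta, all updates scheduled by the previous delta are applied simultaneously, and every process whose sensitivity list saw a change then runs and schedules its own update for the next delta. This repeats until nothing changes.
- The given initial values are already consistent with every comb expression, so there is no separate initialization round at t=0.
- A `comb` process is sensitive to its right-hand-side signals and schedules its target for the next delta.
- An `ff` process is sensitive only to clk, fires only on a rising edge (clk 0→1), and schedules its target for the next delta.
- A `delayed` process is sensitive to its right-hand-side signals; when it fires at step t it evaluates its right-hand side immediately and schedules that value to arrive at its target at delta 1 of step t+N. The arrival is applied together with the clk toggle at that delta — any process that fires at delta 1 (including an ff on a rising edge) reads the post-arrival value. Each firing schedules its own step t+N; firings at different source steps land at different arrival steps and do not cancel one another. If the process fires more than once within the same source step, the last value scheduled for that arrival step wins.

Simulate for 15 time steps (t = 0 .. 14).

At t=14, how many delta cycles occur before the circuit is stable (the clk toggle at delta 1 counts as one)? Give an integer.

5

[bits: w5,w9,w3,w4,w6,w0,w1,w2,w8,w7,w10,clk]
t=0: Δ0=010001010110 Δ1=010001010111 Δ2=010001011111 Δ3=010001011101 Δ4=010000011101 Δ5=110000011101 | 5Δ
t=1: Δ0=110000011101 Δ1=110000011100 | 1Δ
t=2: Δ0=110000011100 Δ1=110000011101 Δ2=110000010101 Δ3=110000010111 Δ4=110001010111 Δ5=010001010111 | 5Δ
t=3: Δ0=010001010111 Δ1=010001010110 | 1Δ
t=4: Δ0=010001010110 Δ1=010001010111 Δ2=010001011111 Δ3=010001011101 Δ4=010000011101 Δ5=110000011101 | 5Δ
t=5: Δ0=110000011101 Δ1=110000011100 | 1Δ
t=6: Δ0=110000011100 Δ1=110000011101 Δ2=110000010101 Δ3=110000010111 Δ4=110001010111 Δ5=010001010111 | 5Δ
t=7: Δ0=010001010111 Δ1=010001010110 | 1Δ
t=8: Δ0=010001010110 Δ1=010001010111 Δ2=010001011111 Δ3=010001011101 Δ4=010000011101 Δ5=110000011101 | 5Δ
t=9: Δ0=110000011101 Δ1=110000011100 | 1Δ
t=10: Δ0=110000011100 Δ1=110000011101 Δ2=110000010101 Δ3=110000010111 Δ4=110001010111 Δ5=010001010111 | 5Δ
t=11: Δ0=010001010111 Δ1=010001010110 | 1Δ
t=12: Δ0=010001010110 Δ1=010001010111 Δ2=010001011111 Δ3=010001011101 Δ4=010000011101 Δ5=110000011101 | 5Δ
t=13: Δ0=110000011101 Δ1=110000011100 | 1Δ
t=14: Δ0=110000011100 Δ1=110000011101 Δ2=110000010101 Δ3=110000010111 Δ4=110001010111 Δ5=010001010111 | 5Δ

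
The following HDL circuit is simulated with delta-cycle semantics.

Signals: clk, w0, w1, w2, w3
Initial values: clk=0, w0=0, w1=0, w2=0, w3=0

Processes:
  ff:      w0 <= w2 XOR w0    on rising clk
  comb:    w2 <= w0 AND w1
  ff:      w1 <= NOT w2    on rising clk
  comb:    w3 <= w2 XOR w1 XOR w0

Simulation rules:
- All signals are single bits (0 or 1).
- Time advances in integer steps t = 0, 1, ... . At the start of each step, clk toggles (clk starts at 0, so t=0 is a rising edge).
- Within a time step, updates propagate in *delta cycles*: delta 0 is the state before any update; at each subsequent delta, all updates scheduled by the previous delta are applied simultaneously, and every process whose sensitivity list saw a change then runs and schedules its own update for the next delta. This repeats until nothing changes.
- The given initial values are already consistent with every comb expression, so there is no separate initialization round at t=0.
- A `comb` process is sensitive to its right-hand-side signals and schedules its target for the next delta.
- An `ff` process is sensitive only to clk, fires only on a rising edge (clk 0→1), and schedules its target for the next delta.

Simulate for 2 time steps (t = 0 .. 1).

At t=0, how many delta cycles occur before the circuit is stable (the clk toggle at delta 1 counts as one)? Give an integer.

3

t=0 Δ0: w2=0 w1=0 w0=0 clk=0 w3=0
  Δ1: clk:0→1
  Δ2: w1:0→1
  Δ3: w3:0→1
  (3Δ to stable)
t=1 Δ0: w2=0 w1=1 w0=0 clk=1 w3=1
  Δ1: clk:1→0
  (1Δ to stable)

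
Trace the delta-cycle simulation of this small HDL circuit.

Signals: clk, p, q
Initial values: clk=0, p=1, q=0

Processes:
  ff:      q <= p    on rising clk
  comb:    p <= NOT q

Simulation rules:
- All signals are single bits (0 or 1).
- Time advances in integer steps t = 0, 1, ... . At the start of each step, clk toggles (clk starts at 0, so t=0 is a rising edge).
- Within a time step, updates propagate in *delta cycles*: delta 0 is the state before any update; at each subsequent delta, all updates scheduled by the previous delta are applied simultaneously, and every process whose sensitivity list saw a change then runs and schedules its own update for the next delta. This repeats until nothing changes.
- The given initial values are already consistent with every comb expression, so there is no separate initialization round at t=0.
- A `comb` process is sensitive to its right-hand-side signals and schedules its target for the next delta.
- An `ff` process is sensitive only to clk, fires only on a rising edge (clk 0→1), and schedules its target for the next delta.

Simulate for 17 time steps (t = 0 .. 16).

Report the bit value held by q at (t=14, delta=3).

t0.Δ0 p=1 q=0 clk=0
t0.Δ1 p=1 q=0 clk=1
t0.Δ2 p=1 q=1 clk=1
t0.Δ3 p=0 q=1 clk=1
t1.Δ0 p=0 q=1 clk=1
t1.Δ1 p=0 q=1 clk=0
t2.Δ0 p=0 q=1 clk=0
t2.Δ1 p=0 q=1 clk=1
t2.Δ2 p=0 q=0 clk=1
t2.Δ3 p=1 q=0 clk=1
t3.Δ0 p=1 q=0 clk=1
t3.Δ1 p=1 q=0 clk=0
t4.Δ0 p=1 q=0 clk=0
t4.Δ1 p=1 q=0 clk=1
t4.Δ2 p=1 q=1 clk=1
t4.Δ3 p=0 q=1 clk=1
t5.Δ0 p=0 q=1 clk=1
t5.Δ1 p=0 q=1 clk=0
t6.Δ0 p=0 q=1 clk=0
t6.Δ1 p=0 q=1 clk=1
t6.Δ2 p=0 q=0 clk=1
t6.Δ3 p=1 q=0 clk=1
t7.Δ0 p=1 q=0 clk=1
t7.Δ1 p=1 q=0 clk=0
t8.Δ0 p=1 q=0 clk=0
t8.Δ1 p=1 q=0 clk=1
t8.Δ2 p=1 q=1 clk=1
t8.Δ3 p=0 q=1 clk=1
t9.Δ0 p=0 q=1 clk=1
t9.Δ1 p=0 q=1 clk=0
t10.Δ0 p=0 q=1 clk=0
t10.Δ1 p=0 q=1 clk=1
t10.Δ2 p=0 q=0 clk=1
t10.Δ3 p=1 q=0 clk=1
t11.Δ0 p=1 q=0 clk=1
t11.Δ1 p=1 q=0 clk=0
t12.Δ0 p=1 q=0 clk=0
t12.Δ1 p=1 q=0 clk=1
t12.Δ2 p=1 q=1 clk=1
t12.Δ3 p=0 q=1 clk=1
t13.Δ0 p=0 q=1 clk=1
t13.Δ1 p=0 q=1 clk=0
t14.Δ0 p=0 q=1 clk=0
t14.Δ1 p=0 q=1 clk=1
t14.Δ2 p=0 q=0 clk=1
t14.Δ3 p=1 q=0 clk=1
t15.Δ0 p=1 q=0 clk=1
t15.Δ1 p=1 q=0 clk=0
t16.Δ0 p=1 q=0 clk=0
t16.Δ1 p=1 q=0 clk=1
t16.Δ2 p=1 q=1 clk=1
t16.Δ3 p=0 q=1 clk=1

0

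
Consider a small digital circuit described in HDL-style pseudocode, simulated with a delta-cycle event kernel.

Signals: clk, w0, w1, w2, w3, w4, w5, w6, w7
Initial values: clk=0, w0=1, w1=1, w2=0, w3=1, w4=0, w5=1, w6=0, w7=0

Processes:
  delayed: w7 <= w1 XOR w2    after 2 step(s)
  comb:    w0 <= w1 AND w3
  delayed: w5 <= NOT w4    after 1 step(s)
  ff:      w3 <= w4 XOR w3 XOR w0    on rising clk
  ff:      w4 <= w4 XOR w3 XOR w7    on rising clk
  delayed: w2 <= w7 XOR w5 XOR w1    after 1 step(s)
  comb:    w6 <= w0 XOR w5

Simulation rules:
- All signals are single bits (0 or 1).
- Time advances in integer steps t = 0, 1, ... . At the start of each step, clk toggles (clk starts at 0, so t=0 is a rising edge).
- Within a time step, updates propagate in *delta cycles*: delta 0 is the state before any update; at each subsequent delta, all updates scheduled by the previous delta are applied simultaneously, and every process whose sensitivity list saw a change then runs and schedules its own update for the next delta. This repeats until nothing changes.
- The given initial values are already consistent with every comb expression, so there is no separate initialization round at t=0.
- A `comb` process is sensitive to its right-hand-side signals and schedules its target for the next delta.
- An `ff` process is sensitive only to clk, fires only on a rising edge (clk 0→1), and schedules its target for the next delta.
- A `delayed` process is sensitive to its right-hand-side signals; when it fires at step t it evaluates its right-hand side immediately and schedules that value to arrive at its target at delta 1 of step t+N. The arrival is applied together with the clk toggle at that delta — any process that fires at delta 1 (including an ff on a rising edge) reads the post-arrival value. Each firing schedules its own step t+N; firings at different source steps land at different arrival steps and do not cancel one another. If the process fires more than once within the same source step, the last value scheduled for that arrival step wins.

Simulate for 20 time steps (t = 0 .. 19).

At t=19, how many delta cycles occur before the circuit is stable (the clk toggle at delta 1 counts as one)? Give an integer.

t0.Δ0 w3=1 clk=0 w6=0 w1=1 w0=1 w7=0 w5=1 w2=0 w4=0
t0.Δ1 w3=1 clk=1 w6=0 w1=1 w0=1 w7=0 w5=1 w2=0 w4=0
t0.Δ2 w3=0 clk=1 w6=0 w1=1 w0=1 w7=0 w5=1 w2=0 w4=1
t0.Δ3 w3=0 clk=1 w6=0 w1=1 w0=0 w7=0 w5=1 w2=0 w4=1
t0.Δ4 w3=0 clk=1 w6=1 w1=1 w0=0 w7=0 w5=1 w2=0 w4=1
t1.Δ0 w3=0 clk=1 w6=1 w1=1 w0=0 w7=0 w5=1 w2=0 w4=1
t1.Δ1 w3=0 clk=0 w6=1 w1=1 w0=0 w7=0 w5=0 w2=0 w4=1
t1.Δ2 w3=0 clk=0 w6=0 w1=1 w0=0 w7=0 w5=0 w2=0 w4=1
t2.Δ0 w3=0 clk=0 w6=0 w1=1 w0=0 w7=0 w5=0 w2=0 w4=1
t2.Δ1 w3=0 clk=1 w6=0 w1=1 w0=0 w7=0 w5=0 w2=1 w4=1
t2.Δ2 w3=1 clk=1 w6=0 w1=1 w0=0 w7=0 w5=0 w2=1 w4=1
t2.Δ3 w3=1 clk=1 w6=0 w1=1 w0=1 w7=0 w5=0 w2=1 w4=1
t2.Δ4 w3=1 clk=1 w6=1 w1=1 w0=1 w7=0 w5=0 w2=1 w4=1
t3.Δ0 w3=1 clk=1 w6=1 w1=1 w0=1 w7=0 w5=0 w2=1 w4=1
t3.Δ1 w3=1 clk=0 w6=1 w1=1 w0=1 w7=0 w5=0 w2=1 w4=1
t4.Δ0 w3=1 clk=0 w6=1 w1=1 w0=1 w7=0 w5=0 w2=1 w4=1
t4.Δ1 w3=1 clk=1 w6=1 w1=1 w0=1 w7=0 w5=0 w2=1 w4=1
t4.Δ2 w3=1 clk=1 w6=1 w1=1 w0=1 w7=0 w5=0 w2=1 w4=0
t5.Δ0 w3=1 clk=1 w6=1 w1=1 w0=1 w7=0 w5=0 w2=1 w4=0
t5.Δ1 w3=1 clk=0 w6=1 w1=1 w0=1 w7=0 w5=1 w2=1 w4=0
t5.Δ2 w3=1 clk=0 w6=0 w1=1 w0=1 w7=0 w5=1 w2=1 w4=0
t6.Δ0 w3=1 clk=0 w6=0 w1=1 w0=1 w7=0 w5=1 w2=1 w4=0
t6.Δ1 w3=1 clk=1 w6=0 w1=1 w0=1 w7=0 w5=1 w2=0 w4=0
t6.Δ2 w3=0 clk=1 w6=0 w1=1 w0=1 w7=0 w5=1 w2=0 w4=1
t6.Δ3 w3=0 clk=1 w6=0 w1=1 w0=0 w7=0 w5=1 w2=0 w4=1
t6.Δ4 w3=0 clk=1 w6=1 w1=1 w0=0 w7=0 w5=1 w2=0 w4=1
t7.Δ0 w3=0 clk=1 w6=1 w1=1 w0=0 w7=0 w5=1 w2=0 w4=1
t7.Δ1 w3=0 clk=0 w6=1 w1=1 w0=0 w7=0 w5=0 w2=0 w4=1
t7.Δ2 w3=0 clk=0 w6=0 w1=1 w0=0 w7=0 w5=0 w2=0 w4=1
t8.Δ0 w3=0 clk=0 w6=0 w1=1 w0=0 w7=0 w5=0 w2=0 w4=1
t8.Δ1 w3=0 clk=1 w6=0 w1=1 w0=0 w7=1 w5=0 w2=1 w4=1
t8.Δ2 w3=1 clk=1 w6=0 w1=1 w0=0 w7=1 w5=0 w2=1 w4=0
t8.Δ3 w3=1 clk=1 w6=0 w1=1 w0=1 w7=1 w5=0 w2=1 w4=0
t8.Δ4 w3=1 clk=1 w6=1 w1=1 w0=1 w7=1 w5=0 w2=1 w4=0
t9.Δ0 w3=1 clk=1 w6=1 w1=1 w0=1 w7=1 w5=0 w2=1 w4=0
t9.Δ1 w3=1 clk=0 w6=1 w1=1 w0=1 w7=1 w5=1 w2=0 w4=0
t9.Δ2 w3=1 clk=0 w6=0 w1=1 w0=1 w7=1 w5=1 w2=0 w4=0
t10.Δ0 w3=1 clk=0 w6=0 w1=1 w0=1 w7=1 w5=1 w2=0 w4=0
t10.Δ1 w3=1 clk=1 w6=0 w1=1 w0=1 w7=0 w5=1 w2=1 w4=0
t10.Δ2 w3=0 clk=1 w6=0 w1=1 w0=1 w7=0 w5=1 w2=1 w4=1
t10.Δ3 w3=0 clk=1 w6=0 w1=1 w0=0 w7=0 w5=1 w2=1 w4=1
t10.Δ4 w3=0 clk=1 w6=1 w1=1 w0=0 w7=0 w5=1 w2=1 w4=1
t11.Δ0 w3=0 clk=1 w6=1 w1=1 w0=0 w7=0 w5=1 w2=1 w4=1
t11.Δ1 w3=0 clk=0 w6=1 w1=1 w0=0 w7=1 w5=0 w2=0 w4=1
t11.Δ2 w3=0 clk=0 w6=0 w1=1 w0=0 w7=1 w5=0 w2=0 w4=1
t12.Δ0 w3=0 clk=0 w6=0 w1=1 w0=0 w7=1 w5=0 w2=0 w4=1
t12.Δ1 w3=0 clk=1 w6=0 w1=1 w0=0 w7=0 w5=0 w2=0 w4=1
t12.Δ2 w3=1 clk=1 w6=0 w1=1 w0=0 w7=0 w5=0 w2=0 w4=1
t12.Δ3 w3=1 clk=1 w6=0 w1=1 w0=1 w7=0 w5=0 w2=0 w4=1
t12.Δ4 w3=1 clk=1 w6=1 w1=1 w0=1 w7=0 w5=0 w2=0 w4=1
t13.Δ0 w3=1 clk=1 w6=1 w1=1 w0=1 w7=0 w5=0 w2=0 w4=1
t13.Δ1 w3=1 clk=0 w6=1 w1=1 w0=1 w7=1 w5=0 w2=1 w4=1
t14.Δ0 w3=1 clk=0 w6=1 w1=1 w0=1 w7=1 w5=0 w2=1 w4=1
t14.Δ1 w3=1 clk=1 w6=1 w1=1 w0=1 w7=1 w5=0 w2=0 w4=1
t15.Δ0 w3=1 clk=1 w6=1 w1=1 w0=1 w7=1 w5=0 w2=0 w4=1
t15.Δ1 w3=1 clk=0 w6=1 w1=1 w0=1 w7=0 w5=0 w2=0 w4=1
t16.Δ0 w3=1 clk=0 w6=1 w1=1 w0=1 w7=0 w5=0 w2=0 w4=1
t16.Δ1 w3=1 clk=1 w6=1 w1=1 w0=1 w7=1 w5=0 w2=1 w4=1
t17.Δ0 w3=1 clk=1 w6=1 w1=1 w0=1 w7=1 w5=0 w2=1 w4=1
t17.Δ1 w3=1 clk=0 w6=1 w1=1 w0=1 w7=1 w5=0 w2=0 w4=1
t18.Δ0 w3=1 clk=0 w6=1 w1=1 w0=1 w7=1 w5=0 w2=0 w4=1
t18.Δ1 w3=1 clk=1 w6=1 w1=1 w0=1 w7=0 w5=0 w2=0 w4=1
t18.Δ2 w3=1 clk=1 w6=1 w1=1 w0=1 w7=0 w5=0 w2=0 w4=0
t19.Δ0 w3=1 clk=1 w6=1 w1=1 w0=1 w7=0 w5=0 w2=0 w4=0
t19.Δ1 w3=1 clk=0 w6=1 w1=1 w0=1 w7=1 w5=1 w2=1 w4=0
t19.Δ2 w3=1 clk=0 w6=0 w1=1 w0=1 w7=1 w5=1 w2=1 w4=0

2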